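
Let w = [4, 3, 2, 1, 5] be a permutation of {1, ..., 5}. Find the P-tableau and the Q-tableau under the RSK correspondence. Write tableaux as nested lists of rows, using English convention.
P = [[1, 5], [2], [3], [4]], Q = [[1, 5], [2], [3], [4]]

Insert each entry of the permutation into P by Schensted row insertion, recording in Q the position of each new cell.

Insert 4: appended to row 1. P = [[4]].
Insert 3: 3 bumps 4 from row 1; 4 starts row 2. P = [[3], [4]].
Insert 2: 2 bumps 3 from row 1; 3 bumps 4 from row 2; 4 starts row 3. P = [[2], [3], [4]].
Insert 1: 1 bumps 2 from row 1; 2 bumps 3 from row 2; 3 bumps 4 from row 3; 4 starts row 4. P = [[1], [2], [3], [4]].
Insert 5: appended to row 1. P = [[1, 5], [2], [3], [4]].

So P = [[1, 5], [2], [3], [4]], Q = [[1, 5], [2], [3], [4]].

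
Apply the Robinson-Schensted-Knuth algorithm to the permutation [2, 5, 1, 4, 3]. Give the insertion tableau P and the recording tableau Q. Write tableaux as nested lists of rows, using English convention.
Insert each entry of the permutation into P by Schensted row insertion, recording in Q the position of each new cell.

Insert 2: appended to row 1. P = [[2]], Q = [[1]].
Insert 5: appended to row 1. P = [[2, 5]], Q = [[1, 2]].
Insert 1: 1 bumps 2 from row 1; 2 starts row 2. P = [[1, 5], [2]], Q = [[1, 2], [3]].
Insert 4: 4 bumps 5 from row 1; 5 appends to row 2. P = [[1, 4], [2, 5]], Q = [[1, 2], [3, 4]].
Insert 3: 3 bumps 4 from row 1; 4 bumps 5 from row 2; 5 starts row 3. P = [[1, 3], [2, 4], [5]], Q = [[1, 2], [3, 4], [5]].

So P = [[1, 3], [2, 4], [5]], Q = [[1, 2], [3, 4], [5]].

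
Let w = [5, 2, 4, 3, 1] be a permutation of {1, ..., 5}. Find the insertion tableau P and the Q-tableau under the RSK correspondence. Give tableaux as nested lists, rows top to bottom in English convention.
Insert each entry of the permutation into P by Schensted row insertion, recording in Q the position of each new cell.

Insert 5: appended to row 1. P = [[5]].
Insert 2: 2 bumps 5 from row 1; 5 starts row 2. P = [[2], [5]].
Insert 4: appended to row 1. P = [[2, 4], [5]].
Insert 3: 3 bumps 4 from row 1; 4 bumps 5 from row 2; 5 starts row 3. P = [[2, 3], [4], [5]].
Insert 1: 1 bumps 2 from row 1; 2 bumps 4 from row 2; 4 bumps 5 from row 3; 5 starts row 4. P = [[1, 3], [2], [4], [5]].

So P = [[1, 3], [2], [4], [5]], Q = [[1, 3], [2], [4], [5]].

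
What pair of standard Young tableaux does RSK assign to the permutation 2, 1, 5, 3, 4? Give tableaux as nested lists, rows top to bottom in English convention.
P = [[1, 3, 4], [2, 5]], Q = [[1, 3, 5], [2, 4]]

Insert each entry of the permutation into P by Schensted row insertion, recording in Q the position of each new cell.

Insert 2: appended to row 1. P = [[2]], Q = [[1]].
Insert 1: 1 bumps 2 from row 1; 2 starts row 2. P = [[1], [2]], Q = [[1], [2]].
Insert 5: appended to row 1. P = [[1, 5], [2]], Q = [[1, 3], [2]].
Insert 3: 3 bumps 5 from row 1; 5 appends to row 2. P = [[1, 3], [2, 5]], Q = [[1, 3], [2, 4]].
Insert 4: appended to row 1. P = [[1, 3, 4], [2, 5]], Q = [[1, 3, 5], [2, 4]].

So P = [[1, 3, 4], [2, 5]], Q = [[1, 3, 5], [2, 4]].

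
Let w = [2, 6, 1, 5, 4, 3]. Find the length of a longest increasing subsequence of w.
2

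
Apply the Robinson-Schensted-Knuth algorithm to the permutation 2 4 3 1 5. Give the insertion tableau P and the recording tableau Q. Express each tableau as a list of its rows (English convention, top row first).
P = [[1, 3, 5], [2], [4]], Q = [[1, 2, 5], [3], [4]]

Insert each entry of the permutation into P by Schensted row insertion, recording in Q the position of each new cell.

After inserting 2: P = [[2]].
After inserting 4: P = [[2, 4]].
After inserting 3: P = [[2, 3], [4]].
After inserting 1: P = [[1, 3], [2], [4]].
After inserting 5: P = [[1, 3, 5], [2], [4]].

So P = [[1, 3, 5], [2], [4]], Q = [[1, 2, 5], [3], [4]].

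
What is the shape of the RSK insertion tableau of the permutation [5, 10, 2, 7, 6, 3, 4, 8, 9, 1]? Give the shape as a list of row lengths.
Row-insert each entry into an empty tableau.

After inserting 5: P = [[5]].
After inserting 10: P = [[5, 10]].
After inserting 2: P = [[2, 10], [5]].
After inserting 7: P = [[2, 7], [5, 10]].
After inserting 6: P = [[2, 6], [5, 7], [10]].
After inserting 3: P = [[2, 3], [5, 6], [7], [10]].
After inserting 4: P = [[2, 3, 4], [5, 6], [7], [10]].
After inserting 8: P = [[2, 3, 4, 8], [5, 6], [7], [10]].
After inserting 9: P = [[2, 3, 4, 8, 9], [5, 6], [7], [10]].
After inserting 1: P = [[1, 3, 4, 8, 9], [2, 6], [5], [7], [10]].

The final insertion tableau P = [[1, 3, 4, 8, 9], [2, 6], [5], [7], [10]] has shape [5, 2, 1, 1, 1].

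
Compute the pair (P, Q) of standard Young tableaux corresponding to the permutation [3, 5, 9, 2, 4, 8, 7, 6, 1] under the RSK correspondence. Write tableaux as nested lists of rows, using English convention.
P = [[1, 4, 6], [2, 5, 7], [3], [8], [9]], Q = [[1, 2, 3], [4, 5, 6], [7], [8], [9]]

Insert each entry of the permutation into P by Schensted row insertion, recording in Q the position of each new cell.

Insert 3: appended to row 1. P = [[3]].
Insert 5: appended to row 1. P = [[3, 5]].
Insert 9: appended to row 1. P = [[3, 5, 9]].
Insert 2: 2 bumps 3 from row 1; 3 starts row 2. P = [[2, 5, 9], [3]].
Insert 4: 4 bumps 5 from row 1; 5 appends to row 2. P = [[2, 4, 9], [3, 5]].
Insert 8: 8 bumps 9 from row 1; 9 appends to row 2. P = [[2, 4, 8], [3, 5, 9]].
Insert 7: 7 bumps 8 from row 1; 8 bumps 9 from row 2; 9 starts row 3. P = [[2, 4, 7], [3, 5, 8], [9]].
Insert 6: 6 bumps 7 from row 1; 7 bumps 8 from row 2; 8 bumps 9 from row 3; 9 starts row 4. P = [[2, 4, 6], [3, 5, 7], [8], [9]].
Insert 1: 1 bumps 2 from row 1; 2 bumps 3 from row 2; 3 bumps 8 from row 3; 8 bumps 9 from row 4; 9 starts row 5. P = [[1, 4, 6], [2, 5, 7], [3], [8], [9]].

So P = [[1, 4, 6], [2, 5, 7], [3], [8], [9]], Q = [[1, 2, 3], [4, 5, 6], [7], [8], [9]].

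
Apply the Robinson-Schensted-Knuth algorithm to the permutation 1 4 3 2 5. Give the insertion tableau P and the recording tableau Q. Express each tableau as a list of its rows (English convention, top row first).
Insert each entry of the permutation into P by Schensted row insertion, recording in Q the position of each new cell.

After inserting 1: P = [[1]].
After inserting 4: P = [[1, 4]].
After inserting 3: P = [[1, 3], [4]].
After inserting 2: P = [[1, 2], [3], [4]].
After inserting 5: P = [[1, 2, 5], [3], [4]].

So P = [[1, 2, 5], [3], [4]], Q = [[1, 2, 5], [3], [4]].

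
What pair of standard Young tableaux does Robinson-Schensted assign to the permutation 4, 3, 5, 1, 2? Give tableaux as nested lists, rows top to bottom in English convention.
P = [[1, 2], [3, 5], [4]], Q = [[1, 3], [2, 5], [4]]

Insert each entry of the permutation into P by Schensted row insertion, recording in Q the position of each new cell.

Insert 4: appended to row 1. P = [[4]], Q = [[1]].
Insert 3: 3 bumps 4 from row 1; 4 starts row 2. P = [[3], [4]], Q = [[1], [2]].
Insert 5: appended to row 1. P = [[3, 5], [4]], Q = [[1, 3], [2]].
Insert 1: 1 bumps 3 from row 1; 3 bumps 4 from row 2; 4 starts row 3. P = [[1, 5], [3], [4]], Q = [[1, 3], [2], [4]].
Insert 2: 2 bumps 5 from row 1; 5 appends to row 2. P = [[1, 2], [3, 5], [4]], Q = [[1, 3], [2, 5], [4]].

So P = [[1, 2], [3, 5], [4]], Q = [[1, 3], [2, 5], [4]].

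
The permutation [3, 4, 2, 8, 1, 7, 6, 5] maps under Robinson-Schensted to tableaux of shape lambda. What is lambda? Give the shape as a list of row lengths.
Row-insert each entry into an empty tableau.

After inserting 3: P = [[3]].
After inserting 4: P = [[3, 4]].
After inserting 2: P = [[2, 4], [3]].
After inserting 8: P = [[2, 4, 8], [3]].
After inserting 1: P = [[1, 4, 8], [2], [3]].
After inserting 7: P = [[1, 4, 7], [2, 8], [3]].
After inserting 6: P = [[1, 4, 6], [2, 7], [3, 8]].
After inserting 5: P = [[1, 4, 5], [2, 6], [3, 7], [8]].

The final insertion tableau P = [[1, 4, 5], [2, 6], [3, 7], [8]] has shape [3, 2, 2, 1].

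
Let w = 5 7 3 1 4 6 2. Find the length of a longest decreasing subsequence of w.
3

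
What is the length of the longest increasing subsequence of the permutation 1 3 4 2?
3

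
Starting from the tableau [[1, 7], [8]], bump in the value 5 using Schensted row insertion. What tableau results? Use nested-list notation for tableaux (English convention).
In row 1, 5 replaces 7 (the leftmost entry greater than 5); 7 is bumped to row 2. In row 2, 7 replaces 8 (the leftmost entry greater than 7); 8 is bumped to row 3. 8 starts a new row 3. The new tableau is [[1, 5], [7], [8]].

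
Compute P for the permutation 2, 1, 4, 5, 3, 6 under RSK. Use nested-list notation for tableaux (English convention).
P = [[1, 3, 5, 6], [2, 4]]

Insert 2: appended to row 1. P = [[2]].
Insert 1: 1 bumps 2 from row 1; 2 starts row 2. P = [[1], [2]].
Insert 4: appended to row 1. P = [[1, 4], [2]].
Insert 5: appended to row 1. P = [[1, 4, 5], [2]].
Insert 3: 3 bumps 4 from row 1; 4 appends to row 2. P = [[1, 3, 5], [2, 4]].
Insert 6: appended to row 1. P = [[1, 3, 5, 6], [2, 4]].

So P = [[1, 3, 5, 6], [2, 4]].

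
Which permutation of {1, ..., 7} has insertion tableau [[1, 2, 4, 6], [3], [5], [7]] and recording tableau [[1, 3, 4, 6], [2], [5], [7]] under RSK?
7 1 3 5 4 6 2

Reverse the RSK construction: for i from n down to 1, find the cell of Q containing i, remove the entry at that cell from P, and reverse-bump it up through P; the value ejected from row 1 is w(i).

Step i=7: Q has 7 at row 4, column 1; remove 7 from row 4 of P and reverse-bump: 7 enters row 3 and ejects 5; 5 enters row 2 and ejects 3; 3 enters row 1 and ejects 2. So w(7) = 2. P is now [[1, 3, 4, 6], [5], [7]].
Step i=6: Q has 6 at row 1, column 4; remove that cell from P, ejecting 6. So w(6) = 6. P is now [[1, 3, 4], [5], [7]].
Step i=5: Q has 5 at row 3, column 1; remove 7 from row 3 of P and reverse-bump: 7 enters row 2 and ejects 5; 5 enters row 1 and ejects 4. So w(5) = 4. P is now [[1, 3, 5], [7]].
Step i=4: Q has 4 at row 1, column 3; remove that cell from P, ejecting 5. So w(4) = 5. P is now [[1, 3], [7]].
Step i=3: Q has 3 at row 1, column 2; remove that cell from P, ejecting 3. So w(3) = 3. P is now [[1], [7]].
Step i=2: Q has 2 at row 2, column 1; remove 7 from row 2 of P and reverse-bump: 7 enters row 1 and ejects 1. So w(2) = 1. P is now [[7]].
Step i=1: Q has 1 at row 1, column 1; remove that cell from P, ejecting 7. So w(1) = 7. P is now [].

So w = 7 1 3 5 4 6 2.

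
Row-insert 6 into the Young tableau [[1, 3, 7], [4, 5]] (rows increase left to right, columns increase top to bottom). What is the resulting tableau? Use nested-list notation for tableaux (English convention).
In row 1, 6 replaces 7 (the leftmost entry greater than 6); 7 is bumped to row 2. 7 is appended to row 2. The new tableau is [[1, 3, 6], [4, 5, 7]].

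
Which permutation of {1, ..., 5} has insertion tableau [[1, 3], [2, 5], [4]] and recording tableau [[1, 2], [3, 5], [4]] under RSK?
Reverse the RSK construction: for i from n down to 1, find the cell of Q containing i, remove the entry at that cell from P, and reverse-bump it up through P; the value ejected from row 1 is w(i).

Step i=5: Q has 5 at row 2, column 2; remove 5 from row 2 of P and reverse-bump: 5 enters row 1 and ejects 3. So w(5) = 3. P is now [[1, 5], [2], [4]].
Step i=4: Q has 4 at row 3, column 1; remove 4 from row 3 of P and reverse-bump: 4 enters row 2 and ejects 2; 2 enters row 1 and ejects 1. So w(4) = 1. P is now [[2, 5], [4]].
Step i=3: Q has 3 at row 2, column 1; remove 4 from row 2 of P and reverse-bump: 4 enters row 1 and ejects 2. So w(3) = 2. P is now [[4, 5]].
Step i=2: Q has 2 at row 1, column 2; remove that cell from P, ejecting 5. So w(2) = 5. P is now [[4]].
Step i=1: Q has 1 at row 1, column 1; remove that cell from P, ejecting 4. So w(1) = 4. P is now [].

So w = 4 5 2 1 3.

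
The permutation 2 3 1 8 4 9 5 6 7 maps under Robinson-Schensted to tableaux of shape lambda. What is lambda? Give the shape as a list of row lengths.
[6, 3]

Row-insert each entry into an empty tableau.

After inserting 2: P = [[2]].
After inserting 3: P = [[2, 3]].
After inserting 1: P = [[1, 3], [2]].
After inserting 8: P = [[1, 3, 8], [2]].
After inserting 4: P = [[1, 3, 4], [2, 8]].
After inserting 9: P = [[1, 3, 4, 9], [2, 8]].
After inserting 5: P = [[1, 3, 4, 5], [2, 8, 9]].
After inserting 6: P = [[1, 3, 4, 5, 6], [2, 8, 9]].
After inserting 7: P = [[1, 3, 4, 5, 6, 7], [2, 8, 9]].

The final insertion tableau P = [[1, 3, 4, 5, 6, 7], [2, 8, 9]] has shape [6, 3].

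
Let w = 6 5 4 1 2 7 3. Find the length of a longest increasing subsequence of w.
3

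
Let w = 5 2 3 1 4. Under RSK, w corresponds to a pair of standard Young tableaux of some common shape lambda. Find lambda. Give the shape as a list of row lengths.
Row-insert each entry into an empty tableau.

After inserting 5: P = [[5]].
After inserting 2: P = [[2], [5]].
After inserting 3: P = [[2, 3], [5]].
After inserting 1: P = [[1, 3], [2], [5]].
After inserting 4: P = [[1, 3, 4], [2], [5]].

The final insertion tableau P = [[1, 3, 4], [2], [5]] has shape [3, 1, 1].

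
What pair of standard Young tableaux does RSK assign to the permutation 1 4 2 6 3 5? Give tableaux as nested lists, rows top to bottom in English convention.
P = [[1, 2, 3, 5], [4, 6]], Q = [[1, 2, 4, 6], [3, 5]]

Insert each entry of the permutation into P by Schensted row insertion, recording in Q the position of each new cell.

Insert 1: appended to row 1. P = [[1]].
Insert 4: appended to row 1. P = [[1, 4]].
Insert 2: 2 bumps 4 from row 1; 4 starts row 2. P = [[1, 2], [4]].
Insert 6: appended to row 1. P = [[1, 2, 6], [4]].
Insert 3: 3 bumps 6 from row 1; 6 appends to row 2. P = [[1, 2, 3], [4, 6]].
Insert 5: appended to row 1. P = [[1, 2, 3, 5], [4, 6]].

So P = [[1, 2, 3, 5], [4, 6]], Q = [[1, 2, 4, 6], [3, 5]].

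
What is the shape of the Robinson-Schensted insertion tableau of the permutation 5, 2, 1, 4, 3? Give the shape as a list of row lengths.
[2, 2, 1]

Row-insert each entry into an empty tableau.

After inserting 5: P = [[5]].
After inserting 2: P = [[2], [5]].
After inserting 1: P = [[1], [2], [5]].
After inserting 4: P = [[1, 4], [2], [5]].
After inserting 3: P = [[1, 3], [2, 4], [5]].

The final insertion tableau P = [[1, 3], [2, 4], [5]] has shape [2, 2, 1].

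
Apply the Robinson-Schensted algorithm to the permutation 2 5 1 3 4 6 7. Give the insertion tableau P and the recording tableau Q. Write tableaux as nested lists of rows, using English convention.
Insert each entry of the permutation into P by Schensted row insertion, recording in Q the position of each new cell.

Insert 2: appended to row 1. P = [[2]].
Insert 5: appended to row 1. P = [[2, 5]].
Insert 1: 1 bumps 2 from row 1; 2 starts row 2. P = [[1, 5], [2]].
Insert 3: 3 bumps 5 from row 1; 5 appends to row 2. P = [[1, 3], [2, 5]].
Insert 4: appended to row 1. P = [[1, 3, 4], [2, 5]].
Insert 6: appended to row 1. P = [[1, 3, 4, 6], [2, 5]].
Insert 7: appended to row 1. P = [[1, 3, 4, 6, 7], [2, 5]].

So P = [[1, 3, 4, 6, 7], [2, 5]], Q = [[1, 2, 5, 6, 7], [3, 4]].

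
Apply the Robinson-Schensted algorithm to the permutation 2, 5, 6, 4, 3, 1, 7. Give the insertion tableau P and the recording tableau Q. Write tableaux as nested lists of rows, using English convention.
Insert each entry of the permutation into P by Schensted row insertion, recording in Q the position of each new cell.

Insert 2: appended to row 1. P = [[2]], Q = [[1]].
Insert 5: appended to row 1. P = [[2, 5]], Q = [[1, 2]].
Insert 6: appended to row 1. P = [[2, 5, 6]], Q = [[1, 2, 3]].
Insert 4: 4 bumps 5 from row 1; 5 starts row 2. P = [[2, 4, 6], [5]], Q = [[1, 2, 3], [4]].
Insert 3: 3 bumps 4 from row 1; 4 bumps 5 from row 2; 5 starts row 3. P = [[2, 3, 6], [4], [5]], Q = [[1, 2, 3], [4], [5]].
Insert 1: 1 bumps 2 from row 1; 2 bumps 4 from row 2; 4 bumps 5 from row 3; 5 starts row 4. P = [[1, 3, 6], [2], [4], [5]], Q = [[1, 2, 3], [4], [5], [6]].
Insert 7: appended to row 1. P = [[1, 3, 6, 7], [2], [4], [5]], Q = [[1, 2, 3, 7], [4], [5], [6]].

So P = [[1, 3, 6, 7], [2], [4], [5]], Q = [[1, 2, 3, 7], [4], [5], [6]].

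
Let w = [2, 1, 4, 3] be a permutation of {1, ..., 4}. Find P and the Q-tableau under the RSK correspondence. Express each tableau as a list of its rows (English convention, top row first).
P = [[1, 3], [2, 4]], Q = [[1, 3], [2, 4]]

Insert each entry of the permutation into P by Schensted row insertion, recording in Q the position of each new cell.

Insert 2: appended to row 1. P = [[2]].
Insert 1: 1 bumps 2 from row 1; 2 starts row 2. P = [[1], [2]].
Insert 4: appended to row 1. P = [[1, 4], [2]].
Insert 3: 3 bumps 4 from row 1; 4 appends to row 2. P = [[1, 3], [2, 4]].

So P = [[1, 3], [2, 4]], Q = [[1, 3], [2, 4]].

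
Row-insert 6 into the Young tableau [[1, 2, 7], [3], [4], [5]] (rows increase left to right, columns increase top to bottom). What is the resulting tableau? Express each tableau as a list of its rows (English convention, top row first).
[[1, 2, 6], [3, 7], [4], [5]]

In row 1, 6 replaces 7 (the leftmost entry greater than 6); 7 is bumped to row 2. 7 is appended to row 2. The new tableau is [[1, 2, 6], [3, 7], [4], [5]].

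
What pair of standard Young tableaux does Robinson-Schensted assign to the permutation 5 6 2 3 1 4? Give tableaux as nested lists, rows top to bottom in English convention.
P = [[1, 3, 4], [2, 6], [5]], Q = [[1, 2, 6], [3, 4], [5]]

Insert each entry of the permutation into P by Schensted row insertion, recording in Q the position of each new cell.

Insert 5: appended to row 1. P = [[5]], Q = [[1]].
Insert 6: appended to row 1. P = [[5, 6]], Q = [[1, 2]].
Insert 2: 2 bumps 5 from row 1; 5 starts row 2. P = [[2, 6], [5]], Q = [[1, 2], [3]].
Insert 3: 3 bumps 6 from row 1; 6 appends to row 2. P = [[2, 3], [5, 6]], Q = [[1, 2], [3, 4]].
Insert 1: 1 bumps 2 from row 1; 2 bumps 5 from row 2; 5 starts row 3. P = [[1, 3], [2, 6], [5]], Q = [[1, 2], [3, 4], [5]].
Insert 4: appended to row 1. P = [[1, 3, 4], [2, 6], [5]], Q = [[1, 2, 6], [3, 4], [5]].

So P = [[1, 3, 4], [2, 6], [5]], Q = [[1, 2, 6], [3, 4], [5]].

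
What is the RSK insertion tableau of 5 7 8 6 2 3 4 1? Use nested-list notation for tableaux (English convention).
P = [[1, 3, 4], [2, 6, 8], [5], [7]]

After inserting 5: P = [[5]].
After inserting 7: P = [[5, 7]].
After inserting 8: P = [[5, 7, 8]].
After inserting 6: P = [[5, 6, 8], [7]].
After inserting 2: P = [[2, 6, 8], [5], [7]].
After inserting 3: P = [[2, 3, 8], [5, 6], [7]].
After inserting 4: P = [[2, 3, 4], [5, 6, 8], [7]].
After inserting 1: P = [[1, 3, 4], [2, 6, 8], [5], [7]].

So P = [[1, 3, 4], [2, 6, 8], [5], [7]].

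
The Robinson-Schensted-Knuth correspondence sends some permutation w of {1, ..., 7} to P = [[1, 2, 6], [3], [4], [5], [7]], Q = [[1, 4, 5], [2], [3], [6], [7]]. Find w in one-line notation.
Reverse RSK: for i = n, n-1, ..., 1, locate i in Q, remove the corresponding corner cell from P, and reverse-bump its entry up through P; the value ejected from row 1 is w(i).

So w = 7 5 1 4 6 3 2.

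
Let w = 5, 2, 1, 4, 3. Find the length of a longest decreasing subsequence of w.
3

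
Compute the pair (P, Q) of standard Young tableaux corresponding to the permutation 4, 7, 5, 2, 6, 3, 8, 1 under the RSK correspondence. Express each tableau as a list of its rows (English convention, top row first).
Insert each entry of the permutation into P by Schensted row insertion, recording in Q the position of each new cell.

Insert 4: appended to row 1. P = [[4]].
Insert 7: appended to row 1. P = [[4, 7]].
Insert 5: 5 bumps 7 from row 1; 7 starts row 2. P = [[4, 5], [7]].
Insert 2: 2 bumps 4 from row 1; 4 bumps 7 from row 2; 7 starts row 3. P = [[2, 5], [4], [7]].
Insert 6: appended to row 1. P = [[2, 5, 6], [4], [7]].
Insert 3: 3 bumps 5 from row 1; 5 appends to row 2. P = [[2, 3, 6], [4, 5], [7]].
Insert 8: appended to row 1. P = [[2, 3, 6, 8], [4, 5], [7]].
Insert 1: 1 bumps 2 from row 1; 2 bumps 4 from row 2; 4 bumps 7 from row 3; 7 starts row 4. P = [[1, 3, 6, 8], [2, 5], [4], [7]].

So P = [[1, 3, 6, 8], [2, 5], [4], [7]], Q = [[1, 2, 5, 7], [3, 6], [4], [8]].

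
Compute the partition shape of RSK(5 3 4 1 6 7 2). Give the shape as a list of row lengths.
Row-insert each entry into an empty tableau.

After inserting 5: P = [[5]].
After inserting 3: P = [[3], [5]].
After inserting 4: P = [[3, 4], [5]].
After inserting 1: P = [[1, 4], [3], [5]].
After inserting 6: P = [[1, 4, 6], [3], [5]].
After inserting 7: P = [[1, 4, 6, 7], [3], [5]].
After inserting 2: P = [[1, 2, 6, 7], [3, 4], [5]].

The final insertion tableau P = [[1, 2, 6, 7], [3, 4], [5]] has shape [4, 2, 1].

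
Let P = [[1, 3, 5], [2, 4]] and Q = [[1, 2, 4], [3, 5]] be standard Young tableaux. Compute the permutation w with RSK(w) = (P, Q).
Reverse the RSK construction: for i from n down to 1, find the cell of Q containing i, remove the entry at that cell from P, and reverse-bump it up through P; the value ejected from row 1 is w(i).

Step i=5: Q has 5 at row 2, column 2; remove 4 from row 2 of P and reverse-bump: 4 enters row 1 and ejects 3. So w(5) = 3. P is now [[1, 4, 5], [2]].
Step i=4: Q has 4 at row 1, column 3; remove that cell from P, ejecting 5. So w(4) = 5. P is now [[1, 4], [2]].
Step i=3: Q has 3 at row 2, column 1; remove 2 from row 2 of P and reverse-bump: 2 enters row 1 and ejects 1. So w(3) = 1. P is now [[2, 4]].
Step i=2: Q has 2 at row 1, column 2; remove that cell from P, ejecting 4. So w(2) = 4. P is now [[2]].
Step i=1: Q has 1 at row 1, column 1; remove that cell from P, ejecting 2. So w(1) = 2. P is now [].

So w = 2 4 1 5 3.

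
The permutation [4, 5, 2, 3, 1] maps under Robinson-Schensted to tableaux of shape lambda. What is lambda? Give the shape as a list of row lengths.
[2, 2, 1]

RSK row insertion gives P = [[1, 3], [2, 5], [4]], which has shape [2, 2, 1].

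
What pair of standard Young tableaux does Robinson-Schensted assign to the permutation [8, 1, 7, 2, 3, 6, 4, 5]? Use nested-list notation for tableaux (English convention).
Insert each entry of the permutation into P by Schensted row insertion, recording in Q the position of each new cell.

Insert 8: appended to row 1. P = [[8]].
Insert 1: 1 bumps 8 from row 1; 8 starts row 2. P = [[1], [8]].
Insert 7: appended to row 1. P = [[1, 7], [8]].
Insert 2: 2 bumps 7 from row 1; 7 bumps 8 from row 2; 8 starts row 3. P = [[1, 2], [7], [8]].
Insert 3: appended to row 1. P = [[1, 2, 3], [7], [8]].
Insert 6: appended to row 1. P = [[1, 2, 3, 6], [7], [8]].
Insert 4: 4 bumps 6 from row 1; 6 bumps 7 from row 2; 7 bumps 8 from row 3; 8 starts row 4. P = [[1, 2, 3, 4], [6], [7], [8]].
Insert 5: appended to row 1. P = [[1, 2, 3, 4, 5], [6], [7], [8]].

So P = [[1, 2, 3, 4, 5], [6], [7], [8]], Q = [[1, 3, 5, 6, 8], [2], [4], [7]].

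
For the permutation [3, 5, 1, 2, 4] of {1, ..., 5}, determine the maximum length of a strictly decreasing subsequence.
2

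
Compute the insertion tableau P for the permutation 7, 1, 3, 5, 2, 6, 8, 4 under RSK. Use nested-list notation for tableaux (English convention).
P = [[1, 2, 4, 6, 8], [3, 5], [7]]

Insert 7: appended to row 1. P = [[7]].
Insert 1: 1 bumps 7 from row 1; 7 starts row 2. P = [[1], [7]].
Insert 3: appended to row 1. P = [[1, 3], [7]].
Insert 5: appended to row 1. P = [[1, 3, 5], [7]].
Insert 2: 2 bumps 3 from row 1; 3 bumps 7 from row 2; 7 starts row 3. P = [[1, 2, 5], [3], [7]].
Insert 6: appended to row 1. P = [[1, 2, 5, 6], [3], [7]].
Insert 8: appended to row 1. P = [[1, 2, 5, 6, 8], [3], [7]].
Insert 4: 4 bumps 5 from row 1; 5 appends to row 2. P = [[1, 2, 4, 6, 8], [3, 5], [7]].

So P = [[1, 2, 4, 6, 8], [3, 5], [7]].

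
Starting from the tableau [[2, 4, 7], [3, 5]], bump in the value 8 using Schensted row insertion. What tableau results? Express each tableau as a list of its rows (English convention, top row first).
8 is larger than every entry of row 1, so it is appended to row 1. The new tableau is [[2, 4, 7, 8], [3, 5]].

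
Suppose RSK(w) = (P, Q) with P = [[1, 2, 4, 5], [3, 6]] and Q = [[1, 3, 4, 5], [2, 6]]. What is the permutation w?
Reverse the RSK construction: for i from n down to 1, find the cell of Q containing i, remove the entry at that cell from P, and reverse-bump it up through P; the value ejected from row 1 is w(i).

Step i=6: Q has 6 at row 2, column 2; remove 6 from row 2 of P and reverse-bump: 6 enters row 1 and ejects 5. So w(6) = 5. P is now [[1, 2, 4, 6], [3]].
Step i=5: Q has 5 at row 1, column 4; remove that cell from P, ejecting 6. So w(5) = 6. P is now [[1, 2, 4], [3]].
Step i=4: Q has 4 at row 1, column 3; remove that cell from P, ejecting 4. So w(4) = 4. P is now [[1, 2], [3]].
Step i=3: Q has 3 at row 1, column 2; remove that cell from P, ejecting 2. So w(3) = 2. P is now [[1], [3]].
Step i=2: Q has 2 at row 2, column 1; remove 3 from row 2 of P and reverse-bump: 3 enters row 1 and ejects 1. So w(2) = 1. P is now [[3]].
Step i=1: Q has 1 at row 1, column 1; remove that cell from P, ejecting 3. So w(1) = 3. P is now [].

So w = 3 1 2 4 6 5.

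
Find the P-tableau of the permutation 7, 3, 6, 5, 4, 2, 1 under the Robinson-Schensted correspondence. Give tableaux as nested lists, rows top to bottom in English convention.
Insert 7: appended to row 1. P = [[7]].
Insert 3: 3 bumps 7 from row 1; 7 starts row 2. P = [[3], [7]].
Insert 6: appended to row 1. P = [[3, 6], [7]].
Insert 5: 5 bumps 6 from row 1; 6 bumps 7 from row 2; 7 starts row 3. P = [[3, 5], [6], [7]].
Insert 4: 4 bumps 5 from row 1; 5 bumps 6 from row 2; 6 bumps 7 from row 3; 7 starts row 4. P = [[3, 4], [5], [6], [7]].
Insert 2: 2 bumps 3 from row 1; 3 bumps 5 from row 2; 5 bumps 6 from row 3; 6 bumps 7 from row 4; 7 starts row 5. P = [[2, 4], [3], [5], [6], [7]].
Insert 1: 1 bumps 2 from row 1; 2 bumps 3 from row 2; 3 bumps 5 from row 3; 5 bumps 6 from row 4; 6 bumps 7 from row 5; 7 starts row 6. P = [[1, 4], [2], [3], [5], [6], [7]].

So P = [[1, 4], [2], [3], [5], [6], [7]].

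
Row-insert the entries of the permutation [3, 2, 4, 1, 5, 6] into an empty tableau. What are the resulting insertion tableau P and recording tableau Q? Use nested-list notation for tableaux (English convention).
Insert each entry of the permutation into P by Schensted row insertion, recording in Q the position of each new cell.

Insert 3: appended to row 1. P = [[3]], Q = [[1]].
Insert 2: 2 bumps 3 from row 1; 3 starts row 2. P = [[2], [3]], Q = [[1], [2]].
Insert 4: appended to row 1. P = [[2, 4], [3]], Q = [[1, 3], [2]].
Insert 1: 1 bumps 2 from row 1; 2 bumps 3 from row 2; 3 starts row 3. P = [[1, 4], [2], [3]], Q = [[1, 3], [2], [4]].
Insert 5: appended to row 1. P = [[1, 4, 5], [2], [3]], Q = [[1, 3, 5], [2], [4]].
Insert 6: appended to row 1. P = [[1, 4, 5, 6], [2], [3]], Q = [[1, 3, 5, 6], [2], [4]].

So P = [[1, 4, 5, 6], [2], [3]], Q = [[1, 3, 5, 6], [2], [4]].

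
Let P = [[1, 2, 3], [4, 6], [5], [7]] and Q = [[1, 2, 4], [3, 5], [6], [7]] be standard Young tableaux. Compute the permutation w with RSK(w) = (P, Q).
Reverse the RSK construction: for i from n down to 1, find the cell of Q containing i, remove the entry at that cell from P, and reverse-bump it up through P; the value ejected from row 1 is w(i).

Step i=7: Q has 7 at row 4, column 1; remove 7 from row 4 of P and reverse-bump: 7 enters row 3 and ejects 5; 5 enters row 2 and ejects 4; 4 enters row 1 and ejects 3. So w(7) = 3. P is now [[1, 2, 4], [5, 6], [7]].
Step i=6: Q has 6 at row 3, column 1; remove 7 from row 3 of P and reverse-bump: 7 enters row 2 and ejects 6; 6 enters row 1 and ejects 4. So w(6) = 4. P is now [[1, 2, 6], [5, 7]].
Step i=5: Q has 5 at row 2, column 2; remove 7 from row 2 of P and reverse-bump: 7 enters row 1 and ejects 6. So w(5) = 6. P is now [[1, 2, 7], [5]].
Step i=4: Q has 4 at row 1, column 3; remove that cell from P, ejecting 7. So w(4) = 7. P is now [[1, 2], [5]].
Step i=3: Q has 3 at row 2, column 1; remove 5 from row 2 of P and reverse-bump: 5 enters row 1 and ejects 2. So w(3) = 2. P is now [[1, 5]].
Step i=2: Q has 2 at row 1, column 2; remove that cell from P, ejecting 5. So w(2) = 5. P is now [[1]].
Step i=1: Q has 1 at row 1, column 1; remove that cell from P, ejecting 1. So w(1) = 1. P is now [].

So w = 1 5 2 7 6 4 3.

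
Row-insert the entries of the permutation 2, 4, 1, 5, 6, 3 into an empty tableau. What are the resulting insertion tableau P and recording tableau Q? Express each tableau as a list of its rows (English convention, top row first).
Insert each entry of the permutation into P by Schensted row insertion, recording in Q the position of each new cell.

Insert 2: appended to row 1. P = [[2]].
Insert 4: appended to row 1. P = [[2, 4]].
Insert 1: 1 bumps 2 from row 1; 2 starts row 2. P = [[1, 4], [2]].
Insert 5: appended to row 1. P = [[1, 4, 5], [2]].
Insert 6: appended to row 1. P = [[1, 4, 5, 6], [2]].
Insert 3: 3 bumps 4 from row 1; 4 appends to row 2. P = [[1, 3, 5, 6], [2, 4]].

So P = [[1, 3, 5, 6], [2, 4]], Q = [[1, 2, 4, 5], [3, 6]].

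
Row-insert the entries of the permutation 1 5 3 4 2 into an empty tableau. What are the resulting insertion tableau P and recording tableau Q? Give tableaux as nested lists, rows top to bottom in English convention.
Insert each entry of the permutation into P by Schensted row insertion, recording in Q the position of each new cell.

Insert 1: appended to row 1. P = [[1]], Q = [[1]].
Insert 5: appended to row 1. P = [[1, 5]], Q = [[1, 2]].
Insert 3: 3 bumps 5 from row 1; 5 starts row 2. P = [[1, 3], [5]], Q = [[1, 2], [3]].
Insert 4: appended to row 1. P = [[1, 3, 4], [5]], Q = [[1, 2, 4], [3]].
Insert 2: 2 bumps 3 from row 1; 3 bumps 5 from row 2; 5 starts row 3. P = [[1, 2, 4], [3], [5]], Q = [[1, 2, 4], [3], [5]].

So P = [[1, 2, 4], [3], [5]], Q = [[1, 2, 4], [3], [5]].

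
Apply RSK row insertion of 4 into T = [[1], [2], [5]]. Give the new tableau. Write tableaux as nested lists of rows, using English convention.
4 is larger than every entry of row 1, so it is appended to row 1. The new tableau is [[1, 4], [2], [5]].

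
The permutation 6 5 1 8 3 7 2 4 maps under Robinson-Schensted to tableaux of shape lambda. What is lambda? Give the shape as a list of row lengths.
RSK row insertion gives P = [[1, 2, 4], [3, 7], [5, 8], [6]], which has shape [3, 2, 2, 1].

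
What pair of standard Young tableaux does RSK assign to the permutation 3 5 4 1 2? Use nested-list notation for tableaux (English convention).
Insert each entry of the permutation into P by Schensted row insertion, recording in Q the position of each new cell.

Insert 3: appended to row 1. P = [[3]].
Insert 5: appended to row 1. P = [[3, 5]].
Insert 4: 4 bumps 5 from row 1; 5 starts row 2. P = [[3, 4], [5]].
Insert 1: 1 bumps 3 from row 1; 3 bumps 5 from row 2; 5 starts row 3. P = [[1, 4], [3], [5]].
Insert 2: 2 bumps 4 from row 1; 4 appends to row 2. P = [[1, 2], [3, 4], [5]].

So P = [[1, 2], [3, 4], [5]], Q = [[1, 2], [3, 5], [4]].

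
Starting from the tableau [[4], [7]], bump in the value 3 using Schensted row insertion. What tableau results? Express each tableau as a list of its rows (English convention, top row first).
In row 1, 3 replaces 4 (the leftmost entry greater than 3); 4 is bumped to row 2. In row 2, 4 replaces 7 (the leftmost entry greater than 4); 7 is bumped to row 3. 7 starts a new row 3. The new tableau is [[3], [4], [7]].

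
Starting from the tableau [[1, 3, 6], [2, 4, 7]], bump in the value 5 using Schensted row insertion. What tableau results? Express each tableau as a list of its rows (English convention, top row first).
[[1, 3, 5], [2, 4, 6], [7]]

In row 1, 5 replaces 6 (the leftmost entry greater than 5); 6 is bumped to row 2. In row 2, 6 replaces 7 (the leftmost entry greater than 6); 7 is bumped to row 3. 7 starts a new row 3. The new tableau is [[1, 3, 5], [2, 4, 6], [7]].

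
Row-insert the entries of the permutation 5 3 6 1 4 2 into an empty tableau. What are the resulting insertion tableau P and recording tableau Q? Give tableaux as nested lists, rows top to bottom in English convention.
P = [[1, 2], [3, 4], [5, 6]], Q = [[1, 3], [2, 5], [4, 6]]

Insert each entry of the permutation into P by Schensted row insertion, recording in Q the position of each new cell.

Insert 5: appended to row 1. P = [[5]], Q = [[1]].
Insert 3: 3 bumps 5 from row 1; 5 starts row 2. P = [[3], [5]], Q = [[1], [2]].
Insert 6: appended to row 1. P = [[3, 6], [5]], Q = [[1, 3], [2]].
Insert 1: 1 bumps 3 from row 1; 3 bumps 5 from row 2; 5 starts row 3. P = [[1, 6], [3], [5]], Q = [[1, 3], [2], [4]].
Insert 4: 4 bumps 6 from row 1; 6 appends to row 2. P = [[1, 4], [3, 6], [5]], Q = [[1, 3], [2, 5], [4]].
Insert 2: 2 bumps 4 from row 1; 4 bumps 6 from row 2; 6 appends to row 3. P = [[1, 2], [3, 4], [5, 6]], Q = [[1, 3], [2, 5], [4, 6]].

So P = [[1, 2], [3, 4], [5, 6]], Q = [[1, 3], [2, 5], [4, 6]].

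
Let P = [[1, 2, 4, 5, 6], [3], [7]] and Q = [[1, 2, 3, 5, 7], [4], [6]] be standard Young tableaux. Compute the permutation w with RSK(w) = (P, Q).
Reverse the RSK construction: for i from n down to 1, find the cell of Q containing i, remove the entry at that cell from P, and reverse-bump it up through P; the value ejected from row 1 is w(i).

Step i=7: Q has 7 at row 1, column 5; remove that cell from P, ejecting 6. So w(7) = 6. P is now [[1, 2, 4, 5], [3], [7]].
Step i=6: Q has 6 at row 3, column 1; remove 7 from row 3 of P and reverse-bump: 7 enters row 2 and ejects 3; 3 enters row 1 and ejects 2. So w(6) = 2. P is now [[1, 3, 4, 5], [7]].
Step i=5: Q has 5 at row 1, column 4; remove that cell from P, ejecting 5. So w(5) = 5. P is now [[1, 3, 4], [7]].
Step i=4: Q has 4 at row 2, column 1; remove 7 from row 2 of P and reverse-bump: 7 enters row 1 and ejects 4. So w(4) = 4. P is now [[1, 3, 7]].
Step i=3: Q has 3 at row 1, column 3; remove that cell from P, ejecting 7. So w(3) = 7. P is now [[1, 3]].
Step i=2: Q has 2 at row 1, column 2; remove that cell from P, ejecting 3. So w(2) = 3. P is now [[1]].
Step i=1: Q has 1 at row 1, column 1; remove that cell from P, ejecting 1. So w(1) = 1. P is now [].

So w = 1 3 7 4 5 2 6.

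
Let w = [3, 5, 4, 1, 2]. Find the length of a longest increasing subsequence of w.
2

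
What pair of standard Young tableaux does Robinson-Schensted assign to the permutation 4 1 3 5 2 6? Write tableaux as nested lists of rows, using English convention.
P = [[1, 2, 5, 6], [3], [4]], Q = [[1, 3, 4, 6], [2], [5]]

Insert each entry of the permutation into P by Schensted row insertion, recording in Q the position of each new cell.

Insert 4: appended to row 1. P = [[4]].
Insert 1: 1 bumps 4 from row 1; 4 starts row 2. P = [[1], [4]].
Insert 3: appended to row 1. P = [[1, 3], [4]].
Insert 5: appended to row 1. P = [[1, 3, 5], [4]].
Insert 2: 2 bumps 3 from row 1; 3 bumps 4 from row 2; 4 starts row 3. P = [[1, 2, 5], [3], [4]].
Insert 6: appended to row 1. P = [[1, 2, 5, 6], [3], [4]].

So P = [[1, 2, 5, 6], [3], [4]], Q = [[1, 3, 4, 6], [2], [5]].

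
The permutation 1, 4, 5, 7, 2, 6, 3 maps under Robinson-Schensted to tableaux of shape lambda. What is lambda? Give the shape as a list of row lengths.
[4, 2, 1]

Row-insert each entry into an empty tableau.

After inserting 1: P = [[1]].
After inserting 4: P = [[1, 4]].
After inserting 5: P = [[1, 4, 5]].
After inserting 7: P = [[1, 4, 5, 7]].
After inserting 2: P = [[1, 2, 5, 7], [4]].
After inserting 6: P = [[1, 2, 5, 6], [4, 7]].
After inserting 3: P = [[1, 2, 3, 6], [4, 5], [7]].

The final insertion tableau P = [[1, 2, 3, 6], [4, 5], [7]] has shape [4, 2, 1].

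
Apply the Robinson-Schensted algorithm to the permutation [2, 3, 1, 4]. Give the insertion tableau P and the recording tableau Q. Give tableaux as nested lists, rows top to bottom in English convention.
Insert each entry of the permutation into P by Schensted row insertion, recording in Q the position of each new cell.

Insert 2: appended to row 1. P = [[2]], Q = [[1]].
Insert 3: appended to row 1. P = [[2, 3]], Q = [[1, 2]].
Insert 1: 1 bumps 2 from row 1; 2 starts row 2. P = [[1, 3], [2]], Q = [[1, 2], [3]].
Insert 4: appended to row 1. P = [[1, 3, 4], [2]], Q = [[1, 2, 4], [3]].

So P = [[1, 3, 4], [2]], Q = [[1, 2, 4], [3]].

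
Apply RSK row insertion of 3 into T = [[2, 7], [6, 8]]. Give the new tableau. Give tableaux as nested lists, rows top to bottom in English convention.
In row 1, 3 replaces 7 (the leftmost entry greater than 3); 7 is bumped to row 2. In row 2, 7 replaces 8 (the leftmost entry greater than 7); 8 is bumped to row 3. 8 starts a new row 3. The new tableau is [[2, 3], [6, 7], [8]].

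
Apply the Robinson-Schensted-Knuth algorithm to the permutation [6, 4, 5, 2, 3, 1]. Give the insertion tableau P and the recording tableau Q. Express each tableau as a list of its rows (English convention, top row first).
Insert each entry of the permutation into P by Schensted row insertion, recording in Q the position of each new cell.

Insert 6: appended to row 1. P = [[6]].
Insert 4: 4 bumps 6 from row 1; 6 starts row 2. P = [[4], [6]].
Insert 5: appended to row 1. P = [[4, 5], [6]].
Insert 2: 2 bumps 4 from row 1; 4 bumps 6 from row 2; 6 starts row 3. P = [[2, 5], [4], [6]].
Insert 3: 3 bumps 5 from row 1; 5 appends to row 2. P = [[2, 3], [4, 5], [6]].
Insert 1: 1 bumps 2 from row 1; 2 bumps 4 from row 2; 4 bumps 6 from row 3; 6 starts row 4. P = [[1, 3], [2, 5], [4], [6]].

So P = [[1, 3], [2, 5], [4], [6]], Q = [[1, 3], [2, 5], [4], [6]].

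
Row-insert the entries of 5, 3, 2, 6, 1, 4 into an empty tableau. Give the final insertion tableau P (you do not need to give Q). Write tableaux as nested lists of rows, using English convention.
Insert 5: appended to row 1. P = [[5]].
Insert 3: 3 bumps 5 from row 1; 5 starts row 2. P = [[3], [5]].
Insert 2: 2 bumps 3 from row 1; 3 bumps 5 from row 2; 5 starts row 3. P = [[2], [3], [5]].
Insert 6: appended to row 1. P = [[2, 6], [3], [5]].
Insert 1: 1 bumps 2 from row 1; 2 bumps 3 from row 2; 3 bumps 5 from row 3; 5 starts row 4. P = [[1, 6], [2], [3], [5]].
Insert 4: 4 bumps 6 from row 1; 6 appends to row 2. P = [[1, 4], [2, 6], [3], [5]].

So P = [[1, 4], [2, 6], [3], [5]].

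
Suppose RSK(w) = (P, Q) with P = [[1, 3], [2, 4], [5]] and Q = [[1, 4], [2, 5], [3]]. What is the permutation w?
5 2 1 4 3

Reverse the RSK construction: for i from n down to 1, find the cell of Q containing i, remove the entry at that cell from P, and reverse-bump it up through P; the value ejected from row 1 is w(i).

Step i=5: Q has 5 at row 2, column 2; remove 4 from row 2 of P and reverse-bump: 4 enters row 1 and ejects 3. So w(5) = 3. P is now [[1, 4], [2], [5]].
Step i=4: Q has 4 at row 1, column 2; remove that cell from P, ejecting 4. So w(4) = 4. P is now [[1], [2], [5]].
Step i=3: Q has 3 at row 3, column 1; remove 5 from row 3 of P and reverse-bump: 5 enters row 2 and ejects 2; 2 enters row 1 and ejects 1. So w(3) = 1. P is now [[2], [5]].
Step i=2: Q has 2 at row 2, column 1; remove 5 from row 2 of P and reverse-bump: 5 enters row 1 and ejects 2. So w(2) = 2. P is now [[5]].
Step i=1: Q has 1 at row 1, column 1; remove that cell from P, ejecting 5. So w(1) = 5. P is now [].

So w = 5 2 1 4 3.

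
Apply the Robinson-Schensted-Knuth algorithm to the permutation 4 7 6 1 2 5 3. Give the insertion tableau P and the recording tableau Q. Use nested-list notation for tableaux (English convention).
Insert each entry of the permutation into P by Schensted row insertion, recording in Q the position of each new cell.

Insert 4: appended to row 1. P = [[4]].
Insert 7: appended to row 1. P = [[4, 7]].
Insert 6: 6 bumps 7 from row 1; 7 starts row 2. P = [[4, 6], [7]].
Insert 1: 1 bumps 4 from row 1; 4 bumps 7 from row 2; 7 starts row 3. P = [[1, 6], [4], [7]].
Insert 2: 2 bumps 6 from row 1; 6 appends to row 2. P = [[1, 2], [4, 6], [7]].
Insert 5: appended to row 1. P = [[1, 2, 5], [4, 6], [7]].
Insert 3: 3 bumps 5 from row 1; 5 bumps 6 from row 2; 6 bumps 7 from row 3; 7 starts row 4. P = [[1, 2, 3], [4, 5], [6], [7]].

So P = [[1, 2, 3], [4, 5], [6], [7]], Q = [[1, 2, 6], [3, 5], [4], [7]].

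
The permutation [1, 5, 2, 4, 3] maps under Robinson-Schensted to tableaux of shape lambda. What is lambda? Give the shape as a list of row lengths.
[3, 1, 1]

RSK row insertion gives P = [[1, 2, 3], [4], [5]], which has shape [3, 1, 1].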